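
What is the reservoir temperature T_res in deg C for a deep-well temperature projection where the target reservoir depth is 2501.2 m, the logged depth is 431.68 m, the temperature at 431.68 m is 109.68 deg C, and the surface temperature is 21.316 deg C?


Step 1: grad = (T_d1 - T_surf)/d1 * 1000 = (109.68 - 21.316)/431.68 * 1000 = 204.6979 deg C/km
Step 2: T_res = T_surf + grad*d2/1000 = 21.316 + 204.6979*2501.2/1000 = 533.31 deg C
T_res = 533.31 deg C


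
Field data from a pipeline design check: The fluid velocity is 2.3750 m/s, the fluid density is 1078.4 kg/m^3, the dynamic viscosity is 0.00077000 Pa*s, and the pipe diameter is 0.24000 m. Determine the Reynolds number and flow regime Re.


Step 1: Re = rho*vel*D/mu = 1078.4*2.375*0.24/0.00077 = 7.9830e+05
Step 2: Re = 7.9830e+05 > 4000, so flow is turbulent.
Re = 7.9830e+05 (turbulent)


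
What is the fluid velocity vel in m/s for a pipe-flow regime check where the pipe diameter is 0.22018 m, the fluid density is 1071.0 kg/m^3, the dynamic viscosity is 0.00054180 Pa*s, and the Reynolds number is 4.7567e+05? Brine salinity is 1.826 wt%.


vel = Re * mu / (rho * D)
vel = 4.7567e+05 * 0.00054180 / (1071.0 * 0.22018)
vel = 1.0929 m/s


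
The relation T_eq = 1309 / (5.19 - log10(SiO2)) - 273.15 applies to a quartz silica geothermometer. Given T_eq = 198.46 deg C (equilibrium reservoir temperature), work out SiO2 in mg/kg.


SiO2 = 10^(5.19 - 1309/(T_eq + 273.15))
SiO2 = 10^(5.19 - 1309/(198.46 + 273.15))
SiO2 = 259.66 mg/kg


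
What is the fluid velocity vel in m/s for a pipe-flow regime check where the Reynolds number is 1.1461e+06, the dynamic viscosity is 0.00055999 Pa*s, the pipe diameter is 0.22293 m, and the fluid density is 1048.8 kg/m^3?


vel = Re * mu / (rho * D)
vel = 1.1461e+06 * 0.00055999 / (1048.8 * 0.22293)
vel = 2.7450 m/s


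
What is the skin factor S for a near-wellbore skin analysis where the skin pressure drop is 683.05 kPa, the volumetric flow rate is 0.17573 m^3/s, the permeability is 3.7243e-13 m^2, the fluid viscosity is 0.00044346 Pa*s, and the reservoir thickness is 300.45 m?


S = dP_s * 1000 * 2*pi*k*hr / (q*mu)
S = 683.05 * 1000 * 2*pi*3.7243e-13*300.45 / (0.17573*0.00044346)
S = 6.1624


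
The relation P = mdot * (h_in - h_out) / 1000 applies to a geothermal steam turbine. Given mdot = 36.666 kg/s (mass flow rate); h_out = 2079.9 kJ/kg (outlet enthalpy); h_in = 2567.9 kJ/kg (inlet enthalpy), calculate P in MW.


P = mdot * (h_in - h_out) / 1000
P = 36.666 * (2567.9 - 2079.9) / 1000
P = 17.893 MW


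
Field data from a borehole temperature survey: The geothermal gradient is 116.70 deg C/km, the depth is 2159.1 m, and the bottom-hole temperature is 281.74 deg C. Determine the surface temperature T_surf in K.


T_surf = T_d - grad * d / 1000
T_surf = 281.74 - 116.70 * 2159.1 / 1000
T_surf = 29.77303 deg C
Convert to K: 29.77303 + 273.15 = 302.92 K
T_surf = 302.92 K


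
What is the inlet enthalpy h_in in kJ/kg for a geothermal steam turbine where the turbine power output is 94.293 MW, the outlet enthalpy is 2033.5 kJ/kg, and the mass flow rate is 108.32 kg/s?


h_in = h_out + P * 1000 / mdot
h_in = 2033.5 + 94.293 * 1000 / 108.32
h_in = 2904.0 kJ/kg


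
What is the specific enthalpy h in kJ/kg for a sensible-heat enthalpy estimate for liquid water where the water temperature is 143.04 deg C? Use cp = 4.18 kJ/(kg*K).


h = cp * T
h = 4.18 * 143.04
h = 597.91 kJ/kg


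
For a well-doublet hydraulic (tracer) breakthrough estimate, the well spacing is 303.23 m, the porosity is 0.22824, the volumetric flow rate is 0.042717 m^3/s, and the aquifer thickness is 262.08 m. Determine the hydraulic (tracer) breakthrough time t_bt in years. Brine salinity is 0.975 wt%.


t_bt = pi * hr * phi * L^2 / (3 * Qv) / (365.25*86400)
t_bt = pi * 262.08 * 0.22824 * 303.23^2 / (3 * 0.042717) / (365.25*86400)
t_bt = 4.2726 years


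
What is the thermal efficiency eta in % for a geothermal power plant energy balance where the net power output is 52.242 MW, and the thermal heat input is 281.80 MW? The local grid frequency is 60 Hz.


eta = W_net / Q_in * 100
eta = 52.242 / 281.80 * 100
eta = 18.539 %


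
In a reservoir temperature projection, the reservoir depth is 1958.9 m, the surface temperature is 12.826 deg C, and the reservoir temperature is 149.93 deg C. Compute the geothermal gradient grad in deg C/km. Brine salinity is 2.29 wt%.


grad = (T_res - T_surf) / d * 1000
grad = (149.93 - 12.826) / 1958.9 * 1000
grad = 69.990 deg C/km


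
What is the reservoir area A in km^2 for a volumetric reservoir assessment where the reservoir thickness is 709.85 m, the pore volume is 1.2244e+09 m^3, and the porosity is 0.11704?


A = Vp / (1e6 * hr * phi)
A = 1.2244e+09 / (1e6 * 709.85 * 0.11704)
A = 14.737 km^2


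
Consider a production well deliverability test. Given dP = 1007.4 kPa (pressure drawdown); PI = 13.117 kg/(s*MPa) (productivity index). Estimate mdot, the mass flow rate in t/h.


mdot = PI * dP / 1000
mdot = 13.117 * 1007.4 / 1000
mdot = 13.21407 kg/s
Convert: 13.21407 kg/s * 3.6 = 47.571 t/h
mdot = 47.571 t/h


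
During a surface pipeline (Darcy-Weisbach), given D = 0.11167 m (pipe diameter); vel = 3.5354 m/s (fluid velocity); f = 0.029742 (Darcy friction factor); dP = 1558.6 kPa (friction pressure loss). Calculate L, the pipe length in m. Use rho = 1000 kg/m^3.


L = dP*1000*D / (f*rho*vel^2/2)
L = 1558.6*1000*0.11167 / (0.029742*1000*3.5354^2/2)
L = 936.38 m


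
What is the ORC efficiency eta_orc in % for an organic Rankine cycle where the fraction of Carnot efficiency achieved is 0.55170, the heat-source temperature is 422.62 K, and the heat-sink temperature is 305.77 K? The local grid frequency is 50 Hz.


eta_orc = (1 - Tc/Th) * f * 100
eta_orc = (1 - 305.77/422.62) * 0.55170 * 100
eta_orc = 15.254 %


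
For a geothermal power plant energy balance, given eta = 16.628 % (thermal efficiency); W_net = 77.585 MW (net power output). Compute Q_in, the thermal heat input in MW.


Q_in = W_net / (eta / 100)
Q_in = 77.585 / (16.628 / 100)
Q_in = 466.59 MW


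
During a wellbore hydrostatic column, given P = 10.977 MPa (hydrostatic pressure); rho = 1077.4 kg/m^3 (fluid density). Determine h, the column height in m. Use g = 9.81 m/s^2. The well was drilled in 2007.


h = P * 1e6 / (g * rho)
h = 10.977 * 1e6 / (9.81 * 1077.4)
h = 1038.6 m


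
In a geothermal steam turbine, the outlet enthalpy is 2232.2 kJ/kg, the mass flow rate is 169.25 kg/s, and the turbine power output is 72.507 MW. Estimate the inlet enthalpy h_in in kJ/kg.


h_in = h_out + P * 1000 / mdot
h_in = 2232.2 + 72.507 * 1000 / 169.25
h_in = 2660.6 kJ/kg


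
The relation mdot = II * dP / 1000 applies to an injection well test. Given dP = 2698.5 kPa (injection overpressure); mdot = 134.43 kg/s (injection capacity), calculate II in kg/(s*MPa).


II = mdot * 1000 / dP
II = 134.43 * 1000 / 2698.5
II = 49.817 kg/(s*MPa)


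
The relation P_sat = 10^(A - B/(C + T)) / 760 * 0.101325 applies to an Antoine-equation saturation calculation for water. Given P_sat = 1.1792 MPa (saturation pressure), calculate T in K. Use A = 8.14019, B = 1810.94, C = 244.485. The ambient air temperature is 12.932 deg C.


T = B / (A - log10(P_sat * 760 / 0.101325)) - C
T = 1810.94 / (8.14019 - log10(1.1792 * 760 / 0.101325)) - 244.485
T = 187.3589 deg C
Convert to K: 187.3589 + 273.15 = 460.51 K
T = 460.51 K


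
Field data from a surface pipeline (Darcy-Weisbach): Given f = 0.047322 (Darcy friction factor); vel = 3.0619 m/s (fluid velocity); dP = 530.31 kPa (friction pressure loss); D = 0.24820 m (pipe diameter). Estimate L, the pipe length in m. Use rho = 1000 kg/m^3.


L = dP*1000*D / (f*rho*vel^2/2)
L = 530.31*1000*0.24820 / (0.047322*1000*3.0619^2/2)
L = 593.36 m


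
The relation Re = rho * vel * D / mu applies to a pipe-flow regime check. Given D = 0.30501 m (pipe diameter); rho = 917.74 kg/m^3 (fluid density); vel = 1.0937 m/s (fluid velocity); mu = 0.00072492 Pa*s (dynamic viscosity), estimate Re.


Re = rho * vel * D / mu
Re = 917.74 * 1.0937 * 0.30501 / 0.00072492
Re = 4.2232e+05


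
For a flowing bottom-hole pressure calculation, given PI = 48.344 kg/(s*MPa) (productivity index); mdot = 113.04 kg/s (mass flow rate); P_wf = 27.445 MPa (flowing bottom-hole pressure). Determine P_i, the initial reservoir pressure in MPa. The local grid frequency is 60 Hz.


P_i = P_wf + mdot / PI
P_i = 27.445 + 113.04 / 48.344
P_i = 29.783 MPa


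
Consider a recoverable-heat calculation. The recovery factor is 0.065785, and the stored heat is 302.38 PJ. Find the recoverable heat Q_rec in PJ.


Q_rec = Q_s * RF
Q_rec = 302.38 * 0.065785
Q_rec = 19.892 PJ


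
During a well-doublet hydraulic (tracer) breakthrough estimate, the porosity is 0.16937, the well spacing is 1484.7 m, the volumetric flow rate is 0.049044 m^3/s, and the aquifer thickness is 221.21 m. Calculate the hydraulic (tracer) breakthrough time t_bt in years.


t_bt = pi * hr * phi * L^2 / (3 * Qv) / (365.25*86400)
t_bt = pi * 221.21 * 0.16937 * 1484.7^2 / (3 * 0.049044) / (365.25*86400)
t_bt = 55.880 years


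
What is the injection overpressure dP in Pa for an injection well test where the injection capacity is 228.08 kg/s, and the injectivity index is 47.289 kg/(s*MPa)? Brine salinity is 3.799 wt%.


dP = mdot * 1000 / II
dP = 228.08 * 1000 / 47.289
dP = 4823.109 kPa
Convert: 4823.109 kPa * 1000.0 = 4.8231e+06 Pa
dP = 4.8231e+06 Pa


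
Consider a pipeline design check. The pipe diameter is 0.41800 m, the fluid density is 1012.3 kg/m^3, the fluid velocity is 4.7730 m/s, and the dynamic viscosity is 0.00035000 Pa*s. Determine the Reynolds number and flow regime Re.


Step 1: Re = rho*vel*D/mu = 1012.3*4.773*0.418/0.00035 = 5.7704e+06
Step 2: Re = 5.7704e+06 > 4000, so flow is turbulent.
Re = 5.7704e+06 (turbulent)


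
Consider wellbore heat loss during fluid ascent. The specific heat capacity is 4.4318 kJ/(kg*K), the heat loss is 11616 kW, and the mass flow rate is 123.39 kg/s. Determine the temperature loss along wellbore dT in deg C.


dT = Q_loss / (mdot * cp)
dT = 11616 / (123.39 * 4.4318)
dT = 21.24205 K
Convert (temperature difference, 1 K = 1 deg C): 21.24205 K = 21.24205 deg C
dT = 21.242 deg C


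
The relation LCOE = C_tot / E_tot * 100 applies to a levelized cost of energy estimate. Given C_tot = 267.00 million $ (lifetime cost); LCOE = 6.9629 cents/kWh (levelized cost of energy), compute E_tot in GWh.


E_tot = C_tot / LCOE * 100
E_tot = 267.00 / 6.9629 * 100
E_tot = 3834.6 GWh


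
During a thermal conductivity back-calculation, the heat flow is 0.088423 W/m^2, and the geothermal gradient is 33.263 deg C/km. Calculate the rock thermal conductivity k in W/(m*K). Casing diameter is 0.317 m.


k = q / (grad / 1000)
k = 0.088423 / (33.263 / 1000)
k = 2.6583 W/(m*K)


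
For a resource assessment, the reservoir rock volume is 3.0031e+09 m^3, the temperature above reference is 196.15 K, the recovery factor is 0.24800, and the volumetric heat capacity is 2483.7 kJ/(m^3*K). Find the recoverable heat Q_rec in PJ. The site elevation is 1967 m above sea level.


Step 1: Q_s = Vr*rhoc*dT/1e12 = 3.0031e+09*2483.7*196.15/1e12 = 1463.044 PJ
Step 2: Q_rec = Q_s * RF = 1463.044 * 0.248 = 362.83 PJ
Q_rec = 362.83 PJ


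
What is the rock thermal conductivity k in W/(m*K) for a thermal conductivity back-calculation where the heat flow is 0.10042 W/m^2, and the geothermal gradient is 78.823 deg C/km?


k = q / (grad / 1000)
k = 0.10042 / (78.823 / 1000)
k = 1.2740 W/(m*K)


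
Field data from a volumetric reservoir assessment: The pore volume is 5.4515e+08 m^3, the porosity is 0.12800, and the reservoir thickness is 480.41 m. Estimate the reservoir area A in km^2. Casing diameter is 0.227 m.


A = Vp / (1e6 * hr * phi)
A = 5.4515e+08 / (1e6 * 480.41 * 0.12800)
A = 8.8653 km^2


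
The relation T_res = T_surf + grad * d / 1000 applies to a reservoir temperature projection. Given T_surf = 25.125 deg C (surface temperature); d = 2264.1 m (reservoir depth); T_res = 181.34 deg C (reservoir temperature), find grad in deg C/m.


grad = (T_res - T_surf) / d * 1000
grad = (181.34 - 25.125) / 2264.1 * 1000
grad = 68.99651 deg C/km
Convert: 68.99651 deg C/km * 0.001 = 0.068997 deg C/m
grad = 0.068997 deg C/m


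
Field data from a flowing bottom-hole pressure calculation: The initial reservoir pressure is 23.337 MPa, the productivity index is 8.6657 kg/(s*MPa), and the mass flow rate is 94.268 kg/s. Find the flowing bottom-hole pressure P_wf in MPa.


P_wf = P_i - mdot / PI
P_wf = 23.337 - 94.268 / 8.6657
P_wf = 12.459 MPa


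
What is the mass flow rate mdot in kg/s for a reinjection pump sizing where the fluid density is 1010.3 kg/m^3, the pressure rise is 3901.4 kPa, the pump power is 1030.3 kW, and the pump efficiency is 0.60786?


mdot = P_pump * rho * eta / dP
mdot = 1030.3 * 1010.3 * 0.60786 / 3901.4
mdot = 162.18 kg/s


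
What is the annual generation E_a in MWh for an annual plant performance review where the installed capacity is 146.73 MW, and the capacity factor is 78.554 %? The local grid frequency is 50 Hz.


E_a = CF / 100 * cap * 8760
E_a = 78.554 / 100 * 146.73 * 8760
E_a = 1.0097e+06 MWh


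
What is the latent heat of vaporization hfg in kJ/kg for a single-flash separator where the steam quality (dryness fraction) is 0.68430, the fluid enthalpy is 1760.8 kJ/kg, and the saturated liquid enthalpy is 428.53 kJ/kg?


hfg = (h - hf) / x
hfg = (1760.8 - 428.53) / 0.68430
hfg = 1946.9 kJ/kg


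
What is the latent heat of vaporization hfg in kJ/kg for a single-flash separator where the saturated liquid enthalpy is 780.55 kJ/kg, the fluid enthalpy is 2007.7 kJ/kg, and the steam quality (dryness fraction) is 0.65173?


hfg = (h - hf) / x
hfg = (2007.7 - 780.55) / 0.65173
hfg = 1882.9 kJ/kg


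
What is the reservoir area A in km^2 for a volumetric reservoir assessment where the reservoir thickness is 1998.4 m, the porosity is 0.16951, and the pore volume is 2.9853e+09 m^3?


A = Vp / (1e6 * hr * phi)
A = 2.9853e+09 / (1e6 * 1998.4 * 0.16951)
A = 8.8127 km^2


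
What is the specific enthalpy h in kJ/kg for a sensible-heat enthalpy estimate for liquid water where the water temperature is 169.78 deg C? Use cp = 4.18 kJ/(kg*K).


h = cp * T
h = 4.18 * 169.78
h = 709.68 kJ/kg


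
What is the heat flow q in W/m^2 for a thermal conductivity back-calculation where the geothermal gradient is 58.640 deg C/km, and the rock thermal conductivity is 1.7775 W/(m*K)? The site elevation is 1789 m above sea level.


q = k * grad / 1000
q = 1.7775 * 58.640 / 1000
q = 0.10423 W/m^2


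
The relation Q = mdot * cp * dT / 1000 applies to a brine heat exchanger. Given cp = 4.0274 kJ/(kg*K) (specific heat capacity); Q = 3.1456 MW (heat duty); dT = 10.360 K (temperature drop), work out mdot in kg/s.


mdot = Q * 1000 / (cp * dT)
mdot = 3.1456 * 1000 / (4.0274 * 10.360)
mdot = 75.391 kg/s


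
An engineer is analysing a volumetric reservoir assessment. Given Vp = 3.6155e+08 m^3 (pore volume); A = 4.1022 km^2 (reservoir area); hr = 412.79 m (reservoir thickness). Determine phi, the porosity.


phi = Vp / (A * 1e6 * hr)
phi = 3.6155e+08 / (4.1022 * 1e6 * 412.79)
phi = 0.21351


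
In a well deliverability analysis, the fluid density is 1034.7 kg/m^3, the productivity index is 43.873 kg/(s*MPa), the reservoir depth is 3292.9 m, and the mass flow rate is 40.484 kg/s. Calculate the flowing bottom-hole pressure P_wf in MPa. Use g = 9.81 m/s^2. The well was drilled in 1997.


Step 1: P_i = rho*g*h/1e6 = 1034.7*9.81*3292.9/1e6 = 33.42428 MPa
Step 2: P_wf = P_i - mdot/PI = 33.42428 - 40.484/43.873 = 32.502 MPa
P_wf = 32.502 MPa


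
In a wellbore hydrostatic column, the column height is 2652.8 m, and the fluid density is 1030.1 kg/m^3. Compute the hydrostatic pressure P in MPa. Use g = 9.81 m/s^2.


P = rho * g * h / 1e6
P = 1030.1 * 9.81 * 2652.8 / 1e6
P = 26.807 MPa


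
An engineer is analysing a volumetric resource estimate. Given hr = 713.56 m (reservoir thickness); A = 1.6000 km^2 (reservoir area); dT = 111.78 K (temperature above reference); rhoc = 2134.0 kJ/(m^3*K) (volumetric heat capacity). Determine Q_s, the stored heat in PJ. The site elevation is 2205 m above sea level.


Step 1: Vr = A*1e6*hr = 1.6*1e6*713.56 = 1.141696e+09 m^3
Step 2: Q_s = Vr*rhoc*dT/1e12 = 1.141696e+09*2134.0*111.78/1e12 = 272.34 PJ
Q_s = 272.34 PJ


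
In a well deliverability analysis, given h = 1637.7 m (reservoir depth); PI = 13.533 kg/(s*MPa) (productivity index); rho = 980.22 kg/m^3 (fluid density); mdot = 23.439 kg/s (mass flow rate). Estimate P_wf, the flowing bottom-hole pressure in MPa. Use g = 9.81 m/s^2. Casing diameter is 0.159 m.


Step 1: P_i = rho*g*h/1e6 = 980.22*9.81*1637.7/1e6 = 15.74805 MPa
Step 2: P_wf = P_i - mdot/PI = 15.74805 - 23.439/13.533 = 14.016 MPa
P_wf = 14.016 MPa


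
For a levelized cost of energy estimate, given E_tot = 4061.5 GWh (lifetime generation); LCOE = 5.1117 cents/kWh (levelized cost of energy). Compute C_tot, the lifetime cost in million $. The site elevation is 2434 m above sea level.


C_tot = LCOE / 100 * E_tot
C_tot = 5.1117 / 100 * 4061.5
C_tot = 207.61 million $


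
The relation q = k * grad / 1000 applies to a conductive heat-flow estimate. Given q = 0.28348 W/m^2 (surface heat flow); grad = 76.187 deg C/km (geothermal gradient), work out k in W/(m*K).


k = q * 1000 / grad
k = 0.28348 * 1000 / 76.187
k = 3.7208 W/(m*K)


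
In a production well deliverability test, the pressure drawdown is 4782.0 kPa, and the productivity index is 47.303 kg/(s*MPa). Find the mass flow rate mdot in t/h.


mdot = PI * dP / 1000
mdot = 47.303 * 4782.0 / 1000
mdot = 226.2029 kg/s
Convert: 226.2029 kg/s * 3.6 = 814.33 t/h
mdot = 814.33 t/h


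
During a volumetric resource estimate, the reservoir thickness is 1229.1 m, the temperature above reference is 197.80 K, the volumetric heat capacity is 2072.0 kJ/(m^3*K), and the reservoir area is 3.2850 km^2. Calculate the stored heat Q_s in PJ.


Step 1: Vr = A*1e6*hr = 3.285*1e6*1229.1 = 4.037593e+09 m^3
Step 2: Q_s = Vr*rhoc*dT/1e12 = 4.037593e+09*2072.0*197.8/1e12 = 1654.8 PJ
Q_s = 1654.8 PJ


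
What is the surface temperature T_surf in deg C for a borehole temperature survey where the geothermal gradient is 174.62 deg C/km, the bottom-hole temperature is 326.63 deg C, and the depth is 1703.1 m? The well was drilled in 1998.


T_surf = T_d - grad * d / 1000
T_surf = 326.63 - 174.62 * 1703.1 / 1000
T_surf = 29.235 deg C


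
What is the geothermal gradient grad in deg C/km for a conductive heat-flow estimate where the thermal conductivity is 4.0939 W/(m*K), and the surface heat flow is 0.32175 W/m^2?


grad = q * 1000 / k
grad = 0.32175 * 1000 / 4.0939
grad = 78.593 deg C/km


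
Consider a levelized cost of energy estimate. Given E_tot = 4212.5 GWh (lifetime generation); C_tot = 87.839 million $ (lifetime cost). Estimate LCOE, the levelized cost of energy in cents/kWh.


LCOE = C_tot / E_tot * 100
LCOE = 87.839 / 4212.5 * 100
LCOE = 2.0852 cents/kWh


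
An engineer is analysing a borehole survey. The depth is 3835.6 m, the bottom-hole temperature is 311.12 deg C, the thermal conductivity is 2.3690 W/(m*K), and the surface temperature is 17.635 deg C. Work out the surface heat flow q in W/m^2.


Step 1: grad = (T_d - T_surf)/d * 1000 = (311.12 - 17.635)/3835.6 * 1000 = 76.51606 deg C/km
Step 2: q = k * grad / 1000 = 2.369 * 76.51606 / 1000 = 0.18127 W/m^2
q = 0.18127 W/m^2


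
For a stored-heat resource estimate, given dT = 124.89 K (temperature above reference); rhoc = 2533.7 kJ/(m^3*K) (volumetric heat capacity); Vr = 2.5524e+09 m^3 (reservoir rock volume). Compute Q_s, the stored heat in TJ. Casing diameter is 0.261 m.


Q_s = Vr * rhoc * dT / 1e12
Q_s = 2.5524e+09 * 2533.7 * 124.89 / 1e12
Q_s = 807.6656 PJ
Convert: 807.6656 PJ * 1000.0 = 8.0767e+05 TJ
Q_s = 8.0767e+05 TJ


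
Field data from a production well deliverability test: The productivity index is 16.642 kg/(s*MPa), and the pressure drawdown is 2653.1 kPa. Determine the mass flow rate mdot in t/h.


mdot = PI * dP / 1000
mdot = 16.642 * 2653.1 / 1000
mdot = 44.15289 kg/s
Convert: 44.15289 kg/s * 3.6 = 158.95 t/h
mdot = 158.95 t/h


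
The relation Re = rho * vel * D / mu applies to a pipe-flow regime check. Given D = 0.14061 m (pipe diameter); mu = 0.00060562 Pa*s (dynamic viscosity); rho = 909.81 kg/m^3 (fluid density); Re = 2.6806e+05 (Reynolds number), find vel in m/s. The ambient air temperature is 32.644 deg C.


vel = Re * mu / (rho * D)
vel = 2.6806e+05 * 0.00060562 / (909.81 * 0.14061)
vel = 1.2690 m/s


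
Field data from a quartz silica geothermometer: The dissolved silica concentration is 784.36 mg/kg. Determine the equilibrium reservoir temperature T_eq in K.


T_eq = 1309 / (5.19 - log10(SiO2)) - 273.15
T_eq = 1309 / (5.19 - log10(784.36)) - 273.15
T_eq = 297.1000 deg C
Convert to K: 297.1000 + 273.15 = 570.25 K
T_eq = 570.25 K


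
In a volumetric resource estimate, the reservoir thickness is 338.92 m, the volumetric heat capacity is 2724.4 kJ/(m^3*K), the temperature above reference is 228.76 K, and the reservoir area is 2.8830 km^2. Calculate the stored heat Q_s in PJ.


Step 1: Vr = A*1e6*hr = 2.883*1e6*338.92 = 9.771064e+08 m^3
Step 2: Q_s = Vr*rhoc*dT/1e12 = 9.771064e+08*2724.4*228.76/1e12 = 608.97 PJ
Q_s = 608.97 PJ


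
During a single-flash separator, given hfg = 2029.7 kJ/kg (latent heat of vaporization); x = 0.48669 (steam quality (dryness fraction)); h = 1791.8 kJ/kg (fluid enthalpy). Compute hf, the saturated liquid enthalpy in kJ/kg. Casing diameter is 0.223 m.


hf = h - x * hfg
hf = 1791.8 - 0.48669 * 2029.7
hf = 803.97 kJ/kg


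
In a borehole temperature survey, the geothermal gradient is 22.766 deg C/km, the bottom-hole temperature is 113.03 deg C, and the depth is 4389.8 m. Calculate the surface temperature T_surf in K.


T_surf = T_d - grad * d / 1000
T_surf = 113.03 - 22.766 * 4389.8 / 1000
T_surf = 13.09181 deg C
Convert to K: 13.09181 + 273.15 = 286.24 K
T_surf = 286.24 K


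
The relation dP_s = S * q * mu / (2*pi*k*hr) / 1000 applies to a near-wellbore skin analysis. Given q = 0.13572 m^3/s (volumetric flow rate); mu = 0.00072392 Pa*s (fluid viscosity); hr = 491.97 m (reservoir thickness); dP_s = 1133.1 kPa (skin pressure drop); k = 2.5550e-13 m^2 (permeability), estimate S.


S = dP_s * 1000 * 2*pi*k*hr / (q*mu)
S = 1133.1 * 1000 * 2*pi*2.5550e-13*491.97 / (0.13572*0.00072392)
S = 9.1084


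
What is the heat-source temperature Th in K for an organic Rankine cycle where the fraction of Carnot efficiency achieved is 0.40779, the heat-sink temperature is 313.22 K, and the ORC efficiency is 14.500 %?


Th = Tc / (1 - (eta_orc/100)/f)
Th = 313.22 / (1 - (14.500/100)/0.40779)
Th = 486.05 K


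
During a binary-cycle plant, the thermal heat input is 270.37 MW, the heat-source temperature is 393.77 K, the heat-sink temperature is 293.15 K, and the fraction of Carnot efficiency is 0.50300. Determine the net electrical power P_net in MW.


Step 1: eta = (1 - Tc/Th)*f = (1 - 293.15/393.77)*0.503 = 0.1285315
Step 2: P_net = eta * Q_in = 0.1285315 * 270.37 = 34.751 MW
P_net = 34.751 MW


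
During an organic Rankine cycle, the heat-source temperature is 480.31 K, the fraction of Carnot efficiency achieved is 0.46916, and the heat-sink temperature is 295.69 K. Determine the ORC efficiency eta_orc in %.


eta_orc = (1 - Tc/Th) * f * 100
eta_orc = (1 - 295.69/480.31) * 0.46916 * 100
eta_orc = 18.033 %


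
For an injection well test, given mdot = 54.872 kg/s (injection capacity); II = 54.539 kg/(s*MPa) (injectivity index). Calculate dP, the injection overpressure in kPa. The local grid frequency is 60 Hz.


dP = mdot * 1000 / II
dP = 54.872 * 1000 / 54.539
dP = 1006.1 kPa


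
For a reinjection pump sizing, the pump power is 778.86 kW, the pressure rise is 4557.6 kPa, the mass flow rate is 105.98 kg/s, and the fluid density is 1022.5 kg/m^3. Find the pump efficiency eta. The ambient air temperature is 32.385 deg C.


eta = mdot * dP / (rho * P_pump)
eta = 105.98 * 4557.6 / (1022.5 * 778.86)
eta = 0.60651


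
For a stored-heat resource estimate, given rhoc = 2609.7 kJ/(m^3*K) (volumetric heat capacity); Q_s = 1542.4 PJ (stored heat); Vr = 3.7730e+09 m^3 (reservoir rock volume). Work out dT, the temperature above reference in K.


dT = Q_s * 1e12 / (Vr * rhoc)
dT = 1542.4 * 1e12 / (3.7730e+09 * 2609.7)
dT = 156.65 K


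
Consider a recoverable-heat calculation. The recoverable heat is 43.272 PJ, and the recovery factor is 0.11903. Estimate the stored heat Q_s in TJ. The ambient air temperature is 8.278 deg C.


Q_s = Q_rec / RF
Q_s = 43.272 / 0.11903
Q_s = 363.5386 PJ
Convert: 363.5386 PJ * 1000.0 = 3.6354e+05 TJ
Q_s = 3.6354e+05 TJ


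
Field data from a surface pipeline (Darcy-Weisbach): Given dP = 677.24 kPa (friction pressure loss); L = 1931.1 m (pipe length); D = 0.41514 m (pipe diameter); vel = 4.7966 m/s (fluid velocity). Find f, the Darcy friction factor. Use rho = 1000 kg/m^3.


f = dP*1000 / ((L/D)*(rho*vel^2/2))
f = 677.24*1000 / ((1931.1/0.41514)*(1000*4.7966^2/2))
f = 0.012656


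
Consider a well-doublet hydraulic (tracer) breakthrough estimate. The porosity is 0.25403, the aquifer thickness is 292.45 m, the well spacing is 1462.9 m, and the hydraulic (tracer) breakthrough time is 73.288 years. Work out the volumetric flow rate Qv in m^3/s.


Qv = pi*hr*phi*L^2 / (3*t_bt*365.25*86400)
Qv = pi*292.45*0.25403*1462.9^2 / (3*73.288*365.25*86400)
Qv = 0.071988 m^3/s


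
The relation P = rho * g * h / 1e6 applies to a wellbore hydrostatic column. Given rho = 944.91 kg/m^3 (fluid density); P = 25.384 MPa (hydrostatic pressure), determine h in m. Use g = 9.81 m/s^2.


h = P * 1e6 / (g * rho)
h = 25.384 * 1e6 / (9.81 * 944.91)
h = 2738.4 m


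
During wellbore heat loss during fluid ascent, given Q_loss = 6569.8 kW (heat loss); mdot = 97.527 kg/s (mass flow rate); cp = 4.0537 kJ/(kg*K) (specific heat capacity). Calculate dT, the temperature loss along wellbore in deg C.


dT = Q_loss / (mdot * cp)
dT = 6569.8 / (97.527 * 4.0537)
dT = 16.61788 K
Convert (temperature difference, 1 K = 1 deg C): 16.61788 K = 16.61788 deg C
dT = 16.618 deg C


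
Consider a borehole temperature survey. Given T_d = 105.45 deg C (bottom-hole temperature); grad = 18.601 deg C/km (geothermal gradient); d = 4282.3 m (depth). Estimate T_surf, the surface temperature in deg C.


T_surf = T_d - grad * d / 1000
T_surf = 105.45 - 18.601 * 4282.3 / 1000
T_surf = 25.795 deg C


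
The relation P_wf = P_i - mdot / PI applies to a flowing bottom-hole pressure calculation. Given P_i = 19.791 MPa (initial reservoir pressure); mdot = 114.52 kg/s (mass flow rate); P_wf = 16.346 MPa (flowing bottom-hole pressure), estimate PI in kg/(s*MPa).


PI = mdot / (P_i - P_wf)
PI = 114.52 / (19.791 - 16.346)
PI = 33.242 kg/(s*MPa)


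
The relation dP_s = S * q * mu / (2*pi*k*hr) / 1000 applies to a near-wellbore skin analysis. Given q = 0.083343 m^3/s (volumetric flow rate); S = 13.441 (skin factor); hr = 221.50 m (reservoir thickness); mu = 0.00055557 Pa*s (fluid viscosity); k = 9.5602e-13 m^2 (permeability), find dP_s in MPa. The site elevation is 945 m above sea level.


dP_s = S * q * mu / (2*pi*k*hr) / 1000
dP_s = 13.441 * 0.083343 * 0.00055557 / (2*pi*9.5602e-13*221.50) / 1000
dP_s = 467.7555 kPa
Convert: 467.7555 kPa * 0.001 = 0.46776 MPa
dP_s = 0.46776 MPa


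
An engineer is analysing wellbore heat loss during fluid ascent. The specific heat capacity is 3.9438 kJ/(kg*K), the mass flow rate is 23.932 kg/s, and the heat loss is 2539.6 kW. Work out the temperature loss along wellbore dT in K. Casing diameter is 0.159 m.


dT = Q_loss / (mdot * cp)
dT = 2539.6 / (23.932 * 3.9438)
dT = 26.907 K


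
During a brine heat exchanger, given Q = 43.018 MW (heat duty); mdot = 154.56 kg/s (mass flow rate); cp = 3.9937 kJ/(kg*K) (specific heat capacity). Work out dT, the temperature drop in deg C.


dT = Q * 1000 / (mdot * cp)
dT = 43.018 * 1000 / (154.56 * 3.9937)
dT = 69.69116 K
Convert (temperature difference, 1 K = 1 deg C): 69.69116 K = 69.69116 deg C
dT = 69.691 deg C


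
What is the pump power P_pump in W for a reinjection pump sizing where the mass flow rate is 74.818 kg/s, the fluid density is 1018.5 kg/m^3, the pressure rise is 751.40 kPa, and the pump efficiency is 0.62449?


P_pump = mdot * dP / (rho * eta)
P_pump = 74.818 * 751.40 / (1018.5 * 0.62449)
P_pump = 88.38748 kW
Convert: 88.38748 kW * 1000.0 = 88387 W
P_pump = 88387 W


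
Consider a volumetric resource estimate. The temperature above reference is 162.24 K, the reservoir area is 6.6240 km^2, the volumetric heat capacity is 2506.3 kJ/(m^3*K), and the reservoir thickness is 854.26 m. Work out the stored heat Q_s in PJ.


Step 1: Vr = A*1e6*hr = 6.624*1e6*854.26 = 5.658618e+09 m^3
Step 2: Q_s = Vr*rhoc*dT/1e12 = 5.658618e+09*2506.3*162.24/1e12 = 2300.9 PJ
Q_s = 2300.9 PJ


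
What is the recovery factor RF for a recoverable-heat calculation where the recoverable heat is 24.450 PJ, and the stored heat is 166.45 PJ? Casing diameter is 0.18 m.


RF = Q_rec / Q_s
RF = 24.450 / 166.45
RF = 0.14689


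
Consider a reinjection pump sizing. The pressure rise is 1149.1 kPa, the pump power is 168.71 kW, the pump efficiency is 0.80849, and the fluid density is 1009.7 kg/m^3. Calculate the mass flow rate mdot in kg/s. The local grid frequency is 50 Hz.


mdot = P_pump * rho * eta / dP
mdot = 168.71 * 1009.7 * 0.80849 / 1149.1
mdot = 119.85 kg/s


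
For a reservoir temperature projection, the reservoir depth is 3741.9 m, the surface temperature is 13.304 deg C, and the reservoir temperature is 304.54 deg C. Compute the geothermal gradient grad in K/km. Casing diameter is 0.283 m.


grad = (T_res - T_surf) / d * 1000
grad = (304.54 - 13.304) / 3741.9 * 1000
grad = 77.83105 deg C/km
Convert: 77.83105 deg C/km * 1.0 = 77.831 K/km
grad = 77.831 K/km


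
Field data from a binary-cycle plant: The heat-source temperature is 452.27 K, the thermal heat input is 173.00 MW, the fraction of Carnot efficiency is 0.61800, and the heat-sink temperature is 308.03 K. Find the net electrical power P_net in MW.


Step 1: eta = (1 - Tc/Th)*f = (1 - 308.03/452.27)*0.618 = 0.1970954
Step 2: P_net = eta * Q_in = 0.1970954 * 173.0 = 34.098 MW
P_net = 34.098 MW


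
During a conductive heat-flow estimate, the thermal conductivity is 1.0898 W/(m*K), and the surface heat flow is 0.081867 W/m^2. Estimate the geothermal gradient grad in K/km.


grad = q * 1000 / k
grad = 0.081867 * 1000 / 1.0898
grad = 75.12112 deg C/km
Convert: 75.12112 deg C/km * 1.0 = 75.121 K/km
grad = 75.121 K/km


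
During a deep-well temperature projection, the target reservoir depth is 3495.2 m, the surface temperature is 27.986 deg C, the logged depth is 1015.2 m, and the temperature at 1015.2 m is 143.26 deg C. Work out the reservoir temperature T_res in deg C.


Step 1: grad = (T_d1 - T_surf)/d1 * 1000 = (143.26 - 27.986)/1015.2 * 1000 = 113.5481 deg C/km
Step 2: T_res = T_surf + grad*d2/1000 = 27.986 + 113.5481*3495.2/1000 = 424.86 deg C
T_res = 424.86 deg C


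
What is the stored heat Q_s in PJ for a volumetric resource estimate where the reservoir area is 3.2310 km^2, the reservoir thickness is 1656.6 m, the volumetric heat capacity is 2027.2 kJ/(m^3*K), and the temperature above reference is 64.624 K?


Step 1: Vr = A*1e6*hr = 3.231*1e6*1656.6 = 5.352475e+09 m^3
Step 2: Q_s = Vr*rhoc*dT/1e12 = 5.352475e+09*2027.2*64.624/1e12 = 701.21 PJ
Q_s = 701.21 PJ


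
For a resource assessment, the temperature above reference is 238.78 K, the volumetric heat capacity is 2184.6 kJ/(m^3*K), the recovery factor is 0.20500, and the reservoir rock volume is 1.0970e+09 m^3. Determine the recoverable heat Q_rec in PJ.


Step 1: Q_s = Vr*rhoc*dT/1e12 = 1.0970e+09*2184.6*238.78/1e12 = 572.2378 PJ
Step 2: Q_rec = Q_s * RF = 572.2378 * 0.205 = 117.31 PJ
Q_rec = 117.31 PJ


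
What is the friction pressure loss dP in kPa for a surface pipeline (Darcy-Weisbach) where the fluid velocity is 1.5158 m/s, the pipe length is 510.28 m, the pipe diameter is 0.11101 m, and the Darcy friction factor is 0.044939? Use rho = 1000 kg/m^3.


dP = f * (L/D) * (rho*vel^2/2) / 1000
dP = 0.044939 * (510.28/0.11101) * (1000*1.5158^2/2) / 1000
dP = 237.31 kPa


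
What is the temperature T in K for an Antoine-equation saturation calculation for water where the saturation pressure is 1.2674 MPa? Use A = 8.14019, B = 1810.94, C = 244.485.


T = B / (A - log10(P_sat * 760 / 0.101325)) - C
T = 1810.94 / (8.14019 - log10(1.2674 * 760 / 0.101325)) - 244.485
T = 190.6092 deg C
Convert to K: 190.6092 + 273.15 = 463.76 K
T = 463.76 K


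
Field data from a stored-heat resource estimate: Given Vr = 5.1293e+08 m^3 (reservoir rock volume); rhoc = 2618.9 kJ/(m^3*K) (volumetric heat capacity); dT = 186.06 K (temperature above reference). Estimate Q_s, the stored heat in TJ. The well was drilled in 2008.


Q_s = Vr * rhoc * dT / 1e12
Q_s = 5.1293e+08 * 2618.9 * 186.06 / 1e12
Q_s = 249.9367 PJ
Convert: 249.9367 PJ * 1000.0 = 2.4994e+05 TJ
Q_s = 2.4994e+05 TJ


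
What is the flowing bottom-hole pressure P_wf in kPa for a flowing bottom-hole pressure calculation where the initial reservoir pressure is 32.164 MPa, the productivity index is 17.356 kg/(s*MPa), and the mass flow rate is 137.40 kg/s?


P_wf = P_i - mdot / PI
P_wf = 32.164 - 137.40 / 17.356
P_wf = 24.24743 MPa
Convert: 24.24743 MPa * 1000.0 = 24247 kPa
P_wf = 24247 kPa


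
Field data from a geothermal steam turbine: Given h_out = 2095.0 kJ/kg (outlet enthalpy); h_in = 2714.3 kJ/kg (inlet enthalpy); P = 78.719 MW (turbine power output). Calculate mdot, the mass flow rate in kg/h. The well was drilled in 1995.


mdot = P * 1000 / (h_in - h_out)
mdot = 78.719 * 1000 / (2714.3 - 2095.0)
mdot = 127.1096 kg/s
Convert: 127.1096 kg/s * 3600.0 = 4.5759e+05 kg/h
mdot = 4.5759e+05 kg/h


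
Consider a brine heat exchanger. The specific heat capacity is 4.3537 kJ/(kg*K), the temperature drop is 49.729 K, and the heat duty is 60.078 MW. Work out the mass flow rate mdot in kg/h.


mdot = Q * 1000 / (cp * dT)
mdot = 60.078 * 1000 / (4.3537 * 49.729)
mdot = 277.4899 kg/s
Convert: 277.4899 kg/s * 3600.0 = 9.9896e+05 kg/h
mdot = 9.9896e+05 kg/h


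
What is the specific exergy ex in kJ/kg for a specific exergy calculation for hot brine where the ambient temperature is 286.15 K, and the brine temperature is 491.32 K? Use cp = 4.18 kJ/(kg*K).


ex = cp * ((T_b - T_0) - T_0 * ln(T_b/T_0))
ex = 4.18 * ((491.32 - 286.15) - 286.15 * ln(491.32/286.15))
ex = 211.02 kJ/kg


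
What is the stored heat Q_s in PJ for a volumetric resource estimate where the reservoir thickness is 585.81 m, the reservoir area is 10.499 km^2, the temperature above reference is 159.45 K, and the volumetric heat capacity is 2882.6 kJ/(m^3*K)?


Step 1: Vr = A*1e6*hr = 10.499*1e6*585.81 = 6.150419e+09 m^3
Step 2: Q_s = Vr*rhoc*dT/1e12 = 6.150419e+09*2882.6*159.45/1e12 = 2826.9 PJ
Q_s = 2826.9 PJ


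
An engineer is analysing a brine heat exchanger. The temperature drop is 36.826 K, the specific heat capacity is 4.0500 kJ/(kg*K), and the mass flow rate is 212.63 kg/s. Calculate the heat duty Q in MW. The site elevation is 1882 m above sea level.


Q = mdot * cp * dT / 1000
Q = 212.63 * 4.0500 * 36.826 / 1000
Q = 31.713 MW


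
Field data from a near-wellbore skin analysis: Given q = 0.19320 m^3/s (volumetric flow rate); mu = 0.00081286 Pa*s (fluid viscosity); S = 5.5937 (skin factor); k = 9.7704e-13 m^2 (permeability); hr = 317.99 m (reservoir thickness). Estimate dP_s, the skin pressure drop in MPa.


dP_s = S * q * mu / (2*pi*k*hr) / 1000
dP_s = 5.5937 * 0.19320 * 0.00081286 / (2*pi*9.7704e-13*317.99) / 1000
dP_s = 450.0040 kPa
Convert: 450.0040 kPa * 0.001 = 0.45000 MPa
dP_s = 0.45000 MPa


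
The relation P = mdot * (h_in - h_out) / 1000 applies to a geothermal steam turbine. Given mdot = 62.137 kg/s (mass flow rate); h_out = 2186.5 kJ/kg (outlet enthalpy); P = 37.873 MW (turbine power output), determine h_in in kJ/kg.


h_in = h_out + P * 1000 / mdot
h_in = 2186.5 + 37.873 * 1000 / 62.137
h_in = 2796.0 kJ/kg


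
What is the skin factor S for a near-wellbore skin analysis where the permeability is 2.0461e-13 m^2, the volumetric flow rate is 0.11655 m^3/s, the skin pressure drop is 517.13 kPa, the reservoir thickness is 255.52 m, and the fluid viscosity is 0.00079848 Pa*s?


S = dP_s * 1000 * 2*pi*k*hr / (q*mu)
S = 517.13 * 1000 * 2*pi*2.0461e-13*255.52 / (0.11655*0.00079848)
S = 1.8254


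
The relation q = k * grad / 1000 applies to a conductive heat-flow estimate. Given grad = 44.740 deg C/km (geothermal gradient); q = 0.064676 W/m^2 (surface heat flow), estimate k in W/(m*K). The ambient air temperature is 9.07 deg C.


k = q * 1000 / grad
k = 0.064676 * 1000 / 44.740
k = 1.4456 W/(m*K)


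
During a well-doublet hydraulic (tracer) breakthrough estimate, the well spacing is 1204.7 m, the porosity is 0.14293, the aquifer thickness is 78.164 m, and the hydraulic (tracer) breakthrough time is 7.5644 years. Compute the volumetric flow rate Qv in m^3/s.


Qv = pi*hr*phi*L^2 / (3*t_bt*365.25*86400)
Qv = pi*78.164*0.14293*1204.7^2 / (3*7.5644*365.25*86400)
Qv = 0.071128 m^3/s


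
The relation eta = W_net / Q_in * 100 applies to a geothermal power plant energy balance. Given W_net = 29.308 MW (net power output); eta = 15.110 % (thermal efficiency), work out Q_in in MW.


Q_in = W_net / (eta / 100)
Q_in = 29.308 / (15.110 / 100)
Q_in = 193.96 MW


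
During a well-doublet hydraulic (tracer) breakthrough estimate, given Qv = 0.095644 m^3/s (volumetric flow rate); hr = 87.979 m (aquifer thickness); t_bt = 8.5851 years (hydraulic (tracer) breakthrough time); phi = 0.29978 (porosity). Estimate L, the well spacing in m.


L = sqrt(t_bt*365.25*86400*3*Qv / (pi*hr*phi))
L = sqrt(8.5851*365.25*86400*3*0.095644 / (pi*87.979*0.29978))
L = 968.61 m


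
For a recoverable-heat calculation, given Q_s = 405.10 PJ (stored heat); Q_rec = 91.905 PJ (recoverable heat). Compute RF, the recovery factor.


RF = Q_rec / Q_s
RF = 91.905 / 405.10
RF = 0.22687


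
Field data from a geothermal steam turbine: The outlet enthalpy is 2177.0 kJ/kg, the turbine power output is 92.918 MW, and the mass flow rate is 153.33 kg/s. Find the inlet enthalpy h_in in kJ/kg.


h_in = h_out + P * 1000 / mdot
h_in = 2177.0 + 92.918 * 1000 / 153.33
h_in = 2783.0 kJ/kg


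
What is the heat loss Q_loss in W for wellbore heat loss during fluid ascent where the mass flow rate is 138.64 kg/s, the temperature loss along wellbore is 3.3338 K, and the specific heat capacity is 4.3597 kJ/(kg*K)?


Q_loss = mdot * cp * dT
Q_loss = 138.64 * 4.3597 * 3.3338
Q_loss = 2015.045 kW
Convert: 2015.045 kW * 1000.0 = 2.0150e+06 W
Q_loss = 2.0150e+06 W


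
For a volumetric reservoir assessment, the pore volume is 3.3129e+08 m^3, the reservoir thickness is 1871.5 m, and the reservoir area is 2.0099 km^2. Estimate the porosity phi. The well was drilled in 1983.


phi = Vp / (A * 1e6 * hr)
phi = 3.3129e+08 / (2.0099 * 1e6 * 1871.5)
phi = 0.088073


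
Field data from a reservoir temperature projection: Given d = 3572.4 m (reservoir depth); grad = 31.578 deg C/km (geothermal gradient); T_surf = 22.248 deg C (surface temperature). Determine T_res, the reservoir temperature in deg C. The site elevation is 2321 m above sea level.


T_res = T_surf + grad * d / 1000
T_res = 22.248 + 31.578 * 3572.4 / 1000
T_res = 135.06 deg C


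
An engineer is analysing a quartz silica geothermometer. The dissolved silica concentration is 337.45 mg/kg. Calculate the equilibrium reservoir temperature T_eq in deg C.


T_eq = 1309 / (5.19 - log10(SiO2)) - 273.15
T_eq = 1309 / (5.19 - log10(337.45)) - 273.15
T_eq = 218.62 deg C
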